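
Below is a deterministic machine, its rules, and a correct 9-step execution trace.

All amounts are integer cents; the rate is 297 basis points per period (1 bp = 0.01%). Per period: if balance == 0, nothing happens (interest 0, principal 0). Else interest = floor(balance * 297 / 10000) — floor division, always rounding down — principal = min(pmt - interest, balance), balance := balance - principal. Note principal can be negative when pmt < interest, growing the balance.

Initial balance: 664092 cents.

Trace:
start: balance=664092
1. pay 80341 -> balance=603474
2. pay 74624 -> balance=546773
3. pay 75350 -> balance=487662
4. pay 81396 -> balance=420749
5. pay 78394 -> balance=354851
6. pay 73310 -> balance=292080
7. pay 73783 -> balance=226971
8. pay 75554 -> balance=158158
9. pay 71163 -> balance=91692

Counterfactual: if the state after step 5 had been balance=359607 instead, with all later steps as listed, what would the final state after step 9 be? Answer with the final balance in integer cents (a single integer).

97038

state after step 5 := balance=359607
6. pay 73310 -> balance=296977
7. pay 73783 -> balance=232014
8. pay 75554 -> balance=163350
9. pay 71163 -> balance=97038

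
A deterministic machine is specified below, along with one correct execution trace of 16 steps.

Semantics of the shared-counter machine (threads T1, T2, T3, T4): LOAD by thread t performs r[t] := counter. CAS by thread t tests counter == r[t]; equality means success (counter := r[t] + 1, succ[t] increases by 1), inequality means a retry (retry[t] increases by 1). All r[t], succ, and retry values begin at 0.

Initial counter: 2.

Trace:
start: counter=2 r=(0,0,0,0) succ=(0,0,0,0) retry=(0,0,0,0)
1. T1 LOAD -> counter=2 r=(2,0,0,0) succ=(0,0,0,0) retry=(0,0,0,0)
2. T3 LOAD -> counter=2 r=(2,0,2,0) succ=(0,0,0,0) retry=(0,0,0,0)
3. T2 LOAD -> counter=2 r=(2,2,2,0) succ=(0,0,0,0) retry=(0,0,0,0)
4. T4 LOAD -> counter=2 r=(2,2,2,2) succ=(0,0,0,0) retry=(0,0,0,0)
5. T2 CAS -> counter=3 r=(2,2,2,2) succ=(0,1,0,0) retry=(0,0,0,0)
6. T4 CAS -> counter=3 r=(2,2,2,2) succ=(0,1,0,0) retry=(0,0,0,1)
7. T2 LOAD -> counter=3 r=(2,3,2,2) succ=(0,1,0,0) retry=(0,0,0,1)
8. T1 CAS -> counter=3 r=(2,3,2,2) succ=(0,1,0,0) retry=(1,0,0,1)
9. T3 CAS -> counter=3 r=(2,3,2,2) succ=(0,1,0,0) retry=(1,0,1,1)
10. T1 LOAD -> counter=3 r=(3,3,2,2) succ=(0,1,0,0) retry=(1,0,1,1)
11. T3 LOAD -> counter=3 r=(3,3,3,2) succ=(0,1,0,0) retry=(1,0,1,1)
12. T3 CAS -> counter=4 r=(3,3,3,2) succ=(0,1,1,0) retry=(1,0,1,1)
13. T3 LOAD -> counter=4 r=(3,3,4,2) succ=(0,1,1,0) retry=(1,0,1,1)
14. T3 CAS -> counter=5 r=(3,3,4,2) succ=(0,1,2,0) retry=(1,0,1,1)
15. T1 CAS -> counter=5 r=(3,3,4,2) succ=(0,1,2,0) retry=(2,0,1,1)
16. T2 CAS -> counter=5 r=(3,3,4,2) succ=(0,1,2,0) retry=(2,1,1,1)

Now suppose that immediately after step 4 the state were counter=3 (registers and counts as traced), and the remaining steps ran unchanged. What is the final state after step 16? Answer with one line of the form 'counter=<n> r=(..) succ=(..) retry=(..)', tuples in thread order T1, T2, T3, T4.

state after step 4 := counter=3 r=(2,2,2,2) succ=(0,0,0,0) retry=(0,0,0,0)
5. T2 CAS -> counter=3 r=(2,2,2,2) succ=(0,0,0,0) retry=(0,1,0,0)
6. T4 CAS -> counter=3 r=(2,2,2,2) succ=(0,0,0,0) retry=(0,1,0,1)
7. T2 LOAD -> counter=3 r=(2,3,2,2) succ=(0,0,0,0) retry=(0,1,0,1)
8. T1 CAS -> counter=3 r=(2,3,2,2) succ=(0,0,0,0) retry=(1,1,0,1)
9. T3 CAS -> counter=3 r=(2,3,2,2) succ=(0,0,0,0) retry=(1,1,1,1)
10. T1 LOAD -> counter=3 r=(3,3,2,2) succ=(0,0,0,0) retry=(1,1,1,1)
11. T3 LOAD -> counter=3 r=(3,3,3,2) succ=(0,0,0,0) retry=(1,1,1,1)
12. T3 CAS -> counter=4 r=(3,3,3,2) succ=(0,0,1,0) retry=(1,1,1,1)
13. T3 LOAD -> counter=4 r=(3,3,4,2) succ=(0,0,1,0) retry=(1,1,1,1)
14. T3 CAS -> counter=5 r=(3,3,4,2) succ=(0,0,2,0) retry=(1,1,1,1)
15. T1 CAS -> counter=5 r=(3,3,4,2) succ=(0,0,2,0) retry=(2,1,1,1)
16. T2 CAS -> counter=5 r=(3,3,4,2) succ=(0,0,2,0) retry=(2,2,1,1)

counter=5 r=(3,3,4,2) succ=(0,0,2,0) retry=(2,2,1,1)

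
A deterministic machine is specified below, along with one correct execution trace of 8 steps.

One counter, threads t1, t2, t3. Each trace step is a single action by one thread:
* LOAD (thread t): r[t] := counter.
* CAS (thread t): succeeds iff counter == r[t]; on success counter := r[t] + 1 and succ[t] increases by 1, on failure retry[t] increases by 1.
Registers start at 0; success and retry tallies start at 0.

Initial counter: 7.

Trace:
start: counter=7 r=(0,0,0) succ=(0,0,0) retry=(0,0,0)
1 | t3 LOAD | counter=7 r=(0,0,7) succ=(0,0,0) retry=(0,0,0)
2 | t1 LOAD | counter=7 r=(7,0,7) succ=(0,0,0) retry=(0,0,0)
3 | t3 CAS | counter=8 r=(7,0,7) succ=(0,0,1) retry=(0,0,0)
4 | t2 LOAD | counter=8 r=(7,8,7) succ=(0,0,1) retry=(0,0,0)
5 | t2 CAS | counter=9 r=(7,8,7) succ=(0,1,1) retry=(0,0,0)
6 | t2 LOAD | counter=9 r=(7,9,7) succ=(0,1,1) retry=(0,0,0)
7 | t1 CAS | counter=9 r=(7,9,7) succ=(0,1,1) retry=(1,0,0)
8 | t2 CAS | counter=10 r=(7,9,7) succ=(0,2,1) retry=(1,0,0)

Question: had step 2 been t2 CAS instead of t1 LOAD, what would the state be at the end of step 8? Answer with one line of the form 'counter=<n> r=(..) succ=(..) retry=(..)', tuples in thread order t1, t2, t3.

counter=10 r=(0,9,7) succ=(0,2,1) retry=(1,1,0)

(re-executing from step 2 with the substitution; state before step 2: counter=7 r=(0,0,7) succ=(0,0,0) retry=(0,0,0))
2 | t2 CAS | counter=7 r=(0,0,7) succ=(0,0,0) retry=(0,1,0)
3 | t3 CAS | counter=8 r=(0,0,7) succ=(0,0,1) retry=(0,1,0)
4 | t2 LOAD | counter=8 r=(0,8,7) succ=(0,0,1) retry=(0,1,0)
5 | t2 CAS | counter=9 r=(0,8,7) succ=(0,1,1) retry=(0,1,0)
6 | t2 LOAD | counter=9 r=(0,9,7) succ=(0,1,1) retry=(0,1,0)
7 | t1 CAS | counter=9 r=(0,9,7) succ=(0,1,1) retry=(1,1,0)
8 | t2 CAS | counter=10 r=(0,9,7) succ=(0,2,1) retry=(1,1,0)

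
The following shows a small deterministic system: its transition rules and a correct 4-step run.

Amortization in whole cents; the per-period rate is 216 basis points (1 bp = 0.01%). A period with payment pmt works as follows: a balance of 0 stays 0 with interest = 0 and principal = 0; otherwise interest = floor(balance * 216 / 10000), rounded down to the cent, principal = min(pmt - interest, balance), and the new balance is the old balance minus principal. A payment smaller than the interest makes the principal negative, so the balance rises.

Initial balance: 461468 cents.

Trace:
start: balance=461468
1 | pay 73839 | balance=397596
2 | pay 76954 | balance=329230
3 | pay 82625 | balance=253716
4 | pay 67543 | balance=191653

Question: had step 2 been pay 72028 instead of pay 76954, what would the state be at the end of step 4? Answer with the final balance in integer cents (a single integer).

196793

(re-executing from step 2 with the substitution; state before step 2: balance=397596)
2 | pay 72028 | balance=334156
3 | pay 82625 | balance=258748
4 | pay 67543 | balance=196793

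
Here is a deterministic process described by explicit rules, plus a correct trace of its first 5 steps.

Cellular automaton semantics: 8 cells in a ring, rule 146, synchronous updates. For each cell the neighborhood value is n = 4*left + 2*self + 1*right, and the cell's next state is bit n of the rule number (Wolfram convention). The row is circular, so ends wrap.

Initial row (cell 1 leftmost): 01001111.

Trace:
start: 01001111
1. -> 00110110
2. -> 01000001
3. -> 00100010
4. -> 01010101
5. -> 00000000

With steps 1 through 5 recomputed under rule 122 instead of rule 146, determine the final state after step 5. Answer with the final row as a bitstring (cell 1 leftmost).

(re-executing steps 1..5 under rule 122; state before step 1: 01001111)
1. -> 10111001
2. -> 11101111
3. -> 00111000
4. -> 01101100
5. -> 11111110

11111110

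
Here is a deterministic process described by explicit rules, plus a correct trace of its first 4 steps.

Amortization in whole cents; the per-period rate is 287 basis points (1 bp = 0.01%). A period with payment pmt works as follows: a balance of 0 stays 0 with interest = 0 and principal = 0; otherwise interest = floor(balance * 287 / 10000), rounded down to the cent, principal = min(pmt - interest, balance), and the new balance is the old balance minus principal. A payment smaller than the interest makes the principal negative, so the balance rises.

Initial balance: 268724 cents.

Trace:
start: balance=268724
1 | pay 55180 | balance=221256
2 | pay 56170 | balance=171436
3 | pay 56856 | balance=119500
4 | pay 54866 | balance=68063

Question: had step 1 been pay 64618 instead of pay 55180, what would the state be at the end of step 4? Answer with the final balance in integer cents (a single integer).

57788

(re-executing from step 1 with the substitution; state before step 1: balance=268724)
1 | pay 64618 | balance=211818
2 | pay 56170 | balance=161727
3 | pay 56856 | balance=109512
4 | pay 54866 | balance=57788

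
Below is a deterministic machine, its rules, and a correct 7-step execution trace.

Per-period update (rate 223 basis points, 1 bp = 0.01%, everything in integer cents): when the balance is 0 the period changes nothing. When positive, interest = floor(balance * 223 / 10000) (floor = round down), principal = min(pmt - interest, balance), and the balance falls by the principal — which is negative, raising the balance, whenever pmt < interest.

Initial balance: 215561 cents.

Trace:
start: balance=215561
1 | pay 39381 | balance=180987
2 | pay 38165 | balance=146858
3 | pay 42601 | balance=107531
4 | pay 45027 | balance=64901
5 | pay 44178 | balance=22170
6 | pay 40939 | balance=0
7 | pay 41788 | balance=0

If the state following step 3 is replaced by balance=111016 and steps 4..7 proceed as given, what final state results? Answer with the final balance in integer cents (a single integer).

0

state after step 3 := balance=111016
4 | pay 45027 | balance=68464
5 | pay 44178 | balance=25812
6 | pay 40939 | balance=0
7 | pay 41788 | balance=0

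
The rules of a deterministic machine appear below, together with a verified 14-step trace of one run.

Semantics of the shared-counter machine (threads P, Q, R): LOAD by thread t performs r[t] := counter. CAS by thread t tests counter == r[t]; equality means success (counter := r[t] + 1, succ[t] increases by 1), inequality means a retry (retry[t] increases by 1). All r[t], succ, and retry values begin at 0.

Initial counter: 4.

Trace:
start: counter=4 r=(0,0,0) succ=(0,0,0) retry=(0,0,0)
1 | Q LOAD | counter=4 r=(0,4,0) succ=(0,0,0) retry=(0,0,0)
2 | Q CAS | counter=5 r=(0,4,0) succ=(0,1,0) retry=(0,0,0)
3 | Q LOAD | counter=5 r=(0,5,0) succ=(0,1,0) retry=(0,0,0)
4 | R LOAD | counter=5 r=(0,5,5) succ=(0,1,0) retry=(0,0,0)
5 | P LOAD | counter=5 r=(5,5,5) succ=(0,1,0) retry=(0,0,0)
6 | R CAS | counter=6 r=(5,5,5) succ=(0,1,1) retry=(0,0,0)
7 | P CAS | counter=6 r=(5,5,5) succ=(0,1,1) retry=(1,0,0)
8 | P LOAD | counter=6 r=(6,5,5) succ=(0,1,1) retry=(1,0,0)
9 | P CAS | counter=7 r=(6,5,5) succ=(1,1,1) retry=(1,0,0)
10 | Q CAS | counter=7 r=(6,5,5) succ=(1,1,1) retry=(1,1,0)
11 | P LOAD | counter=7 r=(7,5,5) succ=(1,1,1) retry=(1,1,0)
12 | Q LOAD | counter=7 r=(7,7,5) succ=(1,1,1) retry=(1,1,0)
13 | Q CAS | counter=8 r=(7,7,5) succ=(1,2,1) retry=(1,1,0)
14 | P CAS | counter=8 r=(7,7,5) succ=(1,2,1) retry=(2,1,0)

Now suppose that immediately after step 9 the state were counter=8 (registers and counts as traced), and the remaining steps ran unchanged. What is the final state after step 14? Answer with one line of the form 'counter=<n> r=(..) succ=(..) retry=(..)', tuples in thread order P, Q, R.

state after step 9 := counter=8 r=(6,5,5) succ=(1,1,1) retry=(1,0,0)
10 | Q CAS | counter=8 r=(6,5,5) succ=(1,1,1) retry=(1,1,0)
11 | P LOAD | counter=8 r=(8,5,5) succ=(1,1,1) retry=(1,1,0)
12 | Q LOAD | counter=8 r=(8,8,5) succ=(1,1,1) retry=(1,1,0)
13 | Q CAS | counter=9 r=(8,8,5) succ=(1,2,1) retry=(1,1,0)
14 | P CAS | counter=9 r=(8,8,5) succ=(1,2,1) retry=(2,1,0)

counter=9 r=(8,8,5) succ=(1,2,1) retry=(2,1,0)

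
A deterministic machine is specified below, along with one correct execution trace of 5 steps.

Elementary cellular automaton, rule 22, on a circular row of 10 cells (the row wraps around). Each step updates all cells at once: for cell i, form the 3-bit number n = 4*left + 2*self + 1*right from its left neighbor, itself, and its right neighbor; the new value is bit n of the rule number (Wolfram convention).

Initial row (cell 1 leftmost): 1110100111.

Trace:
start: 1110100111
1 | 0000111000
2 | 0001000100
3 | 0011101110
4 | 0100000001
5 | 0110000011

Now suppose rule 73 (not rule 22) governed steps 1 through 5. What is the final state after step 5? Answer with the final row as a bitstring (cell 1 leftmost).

(re-executing steps 1..5 under rule 73; state before step 1: 1110100111)
1 | 0010000100
2 | 1000110001
3 | 1010110101
4 | 1000110001
5 | 1010110101

1010110101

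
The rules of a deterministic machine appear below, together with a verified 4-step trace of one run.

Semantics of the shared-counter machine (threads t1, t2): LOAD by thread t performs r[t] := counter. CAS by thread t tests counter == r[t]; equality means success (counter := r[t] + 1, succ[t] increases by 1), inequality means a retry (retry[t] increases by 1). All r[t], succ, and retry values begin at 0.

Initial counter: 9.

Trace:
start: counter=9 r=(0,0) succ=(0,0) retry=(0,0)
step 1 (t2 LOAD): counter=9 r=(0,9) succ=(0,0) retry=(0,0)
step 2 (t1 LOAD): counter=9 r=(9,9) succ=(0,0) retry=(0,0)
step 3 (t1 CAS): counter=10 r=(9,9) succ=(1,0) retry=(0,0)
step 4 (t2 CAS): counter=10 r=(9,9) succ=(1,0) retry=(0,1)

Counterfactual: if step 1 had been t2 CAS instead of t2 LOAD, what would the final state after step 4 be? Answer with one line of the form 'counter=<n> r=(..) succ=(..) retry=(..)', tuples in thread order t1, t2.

(re-executing from step 1 with the substitution; state before step 1: counter=9 r=(0,0) succ=(0,0) retry=(0,0))
step 1 (t2 CAS): counter=9 r=(0,0) succ=(0,0) retry=(0,1)
step 2 (t1 LOAD): counter=9 r=(9,0) succ=(0,0) retry=(0,1)
step 3 (t1 CAS): counter=10 r=(9,0) succ=(1,0) retry=(0,1)
step 4 (t2 CAS): counter=10 r=(9,0) succ=(1,0) retry=(0,2)

counter=10 r=(9,0) succ=(1,0) retry=(0,2)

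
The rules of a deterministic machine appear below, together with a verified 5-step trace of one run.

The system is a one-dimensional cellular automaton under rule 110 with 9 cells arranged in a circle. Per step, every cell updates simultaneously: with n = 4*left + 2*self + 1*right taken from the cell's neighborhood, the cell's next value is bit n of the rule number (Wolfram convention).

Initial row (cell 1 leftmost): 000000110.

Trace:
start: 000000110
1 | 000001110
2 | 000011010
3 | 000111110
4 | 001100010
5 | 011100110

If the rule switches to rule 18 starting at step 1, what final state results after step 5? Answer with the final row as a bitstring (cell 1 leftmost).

010101001

(re-executing steps 1..5 under rule 18; state before step 1: 000000110)
1 | 000001001
2 | 100010110
3 | 010100000
4 | 100010000
5 | 010101001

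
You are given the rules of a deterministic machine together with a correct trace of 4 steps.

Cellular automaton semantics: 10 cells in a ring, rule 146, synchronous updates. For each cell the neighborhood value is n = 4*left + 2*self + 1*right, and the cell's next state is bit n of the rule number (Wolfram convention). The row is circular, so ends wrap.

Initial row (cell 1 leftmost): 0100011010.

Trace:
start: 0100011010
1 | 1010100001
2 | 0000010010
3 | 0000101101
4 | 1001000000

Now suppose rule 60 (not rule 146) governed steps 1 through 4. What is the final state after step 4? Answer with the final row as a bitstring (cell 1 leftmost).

1110001011

(re-executing steps 1..4 under rule 60; state before step 1: 0100011010)
1 | 0110010111
2 | 1101011100
3 | 1011110010
4 | 1110001011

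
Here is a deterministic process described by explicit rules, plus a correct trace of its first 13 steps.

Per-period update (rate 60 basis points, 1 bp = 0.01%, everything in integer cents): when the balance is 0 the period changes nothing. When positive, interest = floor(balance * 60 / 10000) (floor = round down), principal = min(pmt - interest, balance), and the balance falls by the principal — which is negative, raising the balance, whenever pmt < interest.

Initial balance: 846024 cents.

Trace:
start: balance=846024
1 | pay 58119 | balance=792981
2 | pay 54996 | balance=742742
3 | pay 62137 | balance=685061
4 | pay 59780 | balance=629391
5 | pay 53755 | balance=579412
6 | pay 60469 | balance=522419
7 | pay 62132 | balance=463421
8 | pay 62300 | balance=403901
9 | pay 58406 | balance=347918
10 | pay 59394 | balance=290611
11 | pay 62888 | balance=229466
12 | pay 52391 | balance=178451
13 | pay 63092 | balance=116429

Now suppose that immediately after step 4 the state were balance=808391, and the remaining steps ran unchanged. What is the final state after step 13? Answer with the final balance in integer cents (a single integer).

305330

state after step 4 := balance=808391
5 | pay 53755 | balance=759486
6 | pay 60469 | balance=703573
7 | pay 62132 | balance=645662
8 | pay 62300 | balance=587235
9 | pay 58406 | balance=532352
10 | pay 59394 | balance=476152
11 | pay 62888 | balance=416120
12 | pay 52391 | balance=366225
13 | pay 63092 | balance=305330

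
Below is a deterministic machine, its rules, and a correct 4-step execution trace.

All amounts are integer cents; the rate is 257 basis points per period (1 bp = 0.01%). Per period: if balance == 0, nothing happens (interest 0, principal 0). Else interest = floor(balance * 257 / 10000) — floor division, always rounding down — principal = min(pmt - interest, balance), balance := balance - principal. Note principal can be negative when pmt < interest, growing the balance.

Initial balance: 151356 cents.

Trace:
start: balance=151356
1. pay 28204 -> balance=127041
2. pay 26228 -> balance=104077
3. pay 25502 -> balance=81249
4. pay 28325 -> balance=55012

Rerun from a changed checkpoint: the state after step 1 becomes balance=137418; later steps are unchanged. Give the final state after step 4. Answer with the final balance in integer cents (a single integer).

66210

state after step 1 := balance=137418
2. pay 26228 -> balance=114721
3. pay 25502 -> balance=92167
4. pay 28325 -> balance=66210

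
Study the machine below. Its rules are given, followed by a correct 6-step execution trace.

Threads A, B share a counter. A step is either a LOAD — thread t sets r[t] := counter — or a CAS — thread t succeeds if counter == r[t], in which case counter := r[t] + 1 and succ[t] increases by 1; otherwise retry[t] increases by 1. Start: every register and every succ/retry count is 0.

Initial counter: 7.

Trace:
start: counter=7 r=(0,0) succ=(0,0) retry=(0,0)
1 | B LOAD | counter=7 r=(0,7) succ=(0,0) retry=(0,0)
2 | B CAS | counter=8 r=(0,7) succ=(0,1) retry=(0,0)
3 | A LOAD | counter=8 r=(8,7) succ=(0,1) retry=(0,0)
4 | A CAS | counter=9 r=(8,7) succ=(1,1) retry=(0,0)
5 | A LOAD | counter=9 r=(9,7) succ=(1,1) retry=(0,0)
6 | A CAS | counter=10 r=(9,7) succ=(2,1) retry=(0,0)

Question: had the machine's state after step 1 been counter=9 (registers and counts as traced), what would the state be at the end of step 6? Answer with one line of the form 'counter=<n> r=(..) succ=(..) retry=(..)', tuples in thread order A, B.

state after step 1 := counter=9 r=(0,7) succ=(0,0) retry=(0,0)
2 | B CAS | counter=9 r=(0,7) succ=(0,0) retry=(0,1)
3 | A LOAD | counter=9 r=(9,7) succ=(0,0) retry=(0,1)
4 | A CAS | counter=10 r=(9,7) succ=(1,0) retry=(0,1)
5 | A LOAD | counter=10 r=(10,7) succ=(1,0) retry=(0,1)
6 | A CAS | counter=11 r=(10,7) succ=(2,0) retry=(0,1)

counter=11 r=(10,7) succ=(2,0) retry=(0,1)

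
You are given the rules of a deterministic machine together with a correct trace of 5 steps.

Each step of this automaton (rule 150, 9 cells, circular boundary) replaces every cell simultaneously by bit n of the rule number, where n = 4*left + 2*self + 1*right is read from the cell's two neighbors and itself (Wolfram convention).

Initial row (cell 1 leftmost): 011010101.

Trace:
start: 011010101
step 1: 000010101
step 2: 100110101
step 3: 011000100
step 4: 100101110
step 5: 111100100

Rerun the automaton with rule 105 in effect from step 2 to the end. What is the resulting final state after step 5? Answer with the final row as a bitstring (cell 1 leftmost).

(re-executing steps 2..5 under rule 105; state before step 2: 000010101)
step 2: 011001010
step 3: 011000100
step 4: 011010001
step 5: 111100100

111100100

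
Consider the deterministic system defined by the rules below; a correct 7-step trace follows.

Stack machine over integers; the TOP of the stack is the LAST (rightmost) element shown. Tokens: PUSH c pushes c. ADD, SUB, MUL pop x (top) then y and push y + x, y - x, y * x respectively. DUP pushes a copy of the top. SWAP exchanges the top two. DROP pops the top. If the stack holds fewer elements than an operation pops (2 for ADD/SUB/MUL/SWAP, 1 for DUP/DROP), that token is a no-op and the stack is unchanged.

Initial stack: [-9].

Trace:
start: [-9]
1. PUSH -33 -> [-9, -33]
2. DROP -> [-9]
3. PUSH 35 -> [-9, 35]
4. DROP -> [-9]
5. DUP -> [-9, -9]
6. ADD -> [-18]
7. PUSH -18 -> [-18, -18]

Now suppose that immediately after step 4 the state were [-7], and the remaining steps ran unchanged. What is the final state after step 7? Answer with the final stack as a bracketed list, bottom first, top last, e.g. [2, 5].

[-14, -18]

state after step 4 := [-7]
5. DUP -> [-7, -7]
6. ADD -> [-14]
7. PUSH -18 -> [-14, -18]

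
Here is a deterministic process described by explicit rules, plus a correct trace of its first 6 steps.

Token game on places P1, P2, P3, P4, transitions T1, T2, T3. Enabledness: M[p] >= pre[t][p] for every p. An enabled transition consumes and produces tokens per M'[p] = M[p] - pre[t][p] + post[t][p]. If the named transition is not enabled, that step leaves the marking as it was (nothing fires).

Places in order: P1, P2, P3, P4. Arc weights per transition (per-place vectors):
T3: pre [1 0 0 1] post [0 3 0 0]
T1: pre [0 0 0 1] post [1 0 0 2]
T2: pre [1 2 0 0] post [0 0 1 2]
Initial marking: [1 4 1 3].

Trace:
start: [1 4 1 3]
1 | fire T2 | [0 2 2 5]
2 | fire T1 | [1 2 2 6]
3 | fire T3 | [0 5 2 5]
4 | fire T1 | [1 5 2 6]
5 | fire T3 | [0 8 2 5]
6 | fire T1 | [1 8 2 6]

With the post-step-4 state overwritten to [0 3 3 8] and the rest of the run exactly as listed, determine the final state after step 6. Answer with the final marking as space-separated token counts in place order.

1 3 3 9

state after step 4 := [0 3 3 8]
5 | fire T3 | [0 3 3 8]
6 | fire T1 | [1 3 3 9]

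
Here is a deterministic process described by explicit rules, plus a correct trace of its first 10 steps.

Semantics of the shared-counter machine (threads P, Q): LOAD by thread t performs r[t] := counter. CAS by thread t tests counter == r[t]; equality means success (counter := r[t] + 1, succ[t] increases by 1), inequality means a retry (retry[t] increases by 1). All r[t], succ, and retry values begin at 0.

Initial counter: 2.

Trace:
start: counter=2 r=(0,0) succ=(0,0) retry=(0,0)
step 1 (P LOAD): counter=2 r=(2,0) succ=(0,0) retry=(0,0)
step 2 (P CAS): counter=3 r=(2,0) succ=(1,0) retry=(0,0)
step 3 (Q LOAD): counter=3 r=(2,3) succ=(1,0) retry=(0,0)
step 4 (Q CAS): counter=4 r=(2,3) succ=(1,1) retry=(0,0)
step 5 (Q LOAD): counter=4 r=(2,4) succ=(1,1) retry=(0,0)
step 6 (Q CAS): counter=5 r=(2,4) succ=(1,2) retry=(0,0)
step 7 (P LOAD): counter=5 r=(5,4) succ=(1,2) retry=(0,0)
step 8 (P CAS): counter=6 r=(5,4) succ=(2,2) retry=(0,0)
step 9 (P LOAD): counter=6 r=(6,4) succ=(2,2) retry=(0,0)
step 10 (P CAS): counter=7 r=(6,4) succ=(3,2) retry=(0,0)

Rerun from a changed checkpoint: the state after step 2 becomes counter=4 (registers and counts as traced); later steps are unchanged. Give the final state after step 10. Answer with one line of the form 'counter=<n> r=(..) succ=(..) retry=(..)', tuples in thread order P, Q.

counter=8 r=(7,5) succ=(3,2) retry=(0,0)

state after step 2 := counter=4 r=(2,0) succ=(1,0) retry=(0,0)
step 3 (Q LOAD): counter=4 r=(2,4) succ=(1,0) retry=(0,0)
step 4 (Q CAS): counter=5 r=(2,4) succ=(1,1) retry=(0,0)
step 5 (Q LOAD): counter=5 r=(2,5) succ=(1,1) retry=(0,0)
step 6 (Q CAS): counter=6 r=(2,5) succ=(1,2) retry=(0,0)
step 7 (P LOAD): counter=6 r=(6,5) succ=(1,2) retry=(0,0)
step 8 (P CAS): counter=7 r=(6,5) succ=(2,2) retry=(0,0)
step 9 (P LOAD): counter=7 r=(7,5) succ=(2,2) retry=(0,0)
step 10 (P CAS): counter=8 r=(7,5) succ=(3,2) retry=(0,0)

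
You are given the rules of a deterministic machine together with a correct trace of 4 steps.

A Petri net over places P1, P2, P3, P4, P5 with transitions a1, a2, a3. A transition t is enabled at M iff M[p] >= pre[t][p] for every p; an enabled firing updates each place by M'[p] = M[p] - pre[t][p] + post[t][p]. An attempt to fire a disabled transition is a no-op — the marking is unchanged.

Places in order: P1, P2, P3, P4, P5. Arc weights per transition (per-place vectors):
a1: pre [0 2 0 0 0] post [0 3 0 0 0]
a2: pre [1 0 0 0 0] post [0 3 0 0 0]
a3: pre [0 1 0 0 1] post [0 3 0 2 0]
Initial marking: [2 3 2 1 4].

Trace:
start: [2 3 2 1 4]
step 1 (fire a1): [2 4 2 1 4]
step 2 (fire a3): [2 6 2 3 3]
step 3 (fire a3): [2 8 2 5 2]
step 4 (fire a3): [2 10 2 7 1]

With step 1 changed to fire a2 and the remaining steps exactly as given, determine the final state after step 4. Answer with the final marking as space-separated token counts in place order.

(re-executing from step 1 with the substitution; state before step 1: [2 3 2 1 4])
step 1 (fire a2): [1 6 2 1 4]
step 2 (fire a3): [1 8 2 3 3]
step 3 (fire a3): [1 10 2 5 2]
step 4 (fire a3): [1 12 2 7 1]

1 12 2 7 1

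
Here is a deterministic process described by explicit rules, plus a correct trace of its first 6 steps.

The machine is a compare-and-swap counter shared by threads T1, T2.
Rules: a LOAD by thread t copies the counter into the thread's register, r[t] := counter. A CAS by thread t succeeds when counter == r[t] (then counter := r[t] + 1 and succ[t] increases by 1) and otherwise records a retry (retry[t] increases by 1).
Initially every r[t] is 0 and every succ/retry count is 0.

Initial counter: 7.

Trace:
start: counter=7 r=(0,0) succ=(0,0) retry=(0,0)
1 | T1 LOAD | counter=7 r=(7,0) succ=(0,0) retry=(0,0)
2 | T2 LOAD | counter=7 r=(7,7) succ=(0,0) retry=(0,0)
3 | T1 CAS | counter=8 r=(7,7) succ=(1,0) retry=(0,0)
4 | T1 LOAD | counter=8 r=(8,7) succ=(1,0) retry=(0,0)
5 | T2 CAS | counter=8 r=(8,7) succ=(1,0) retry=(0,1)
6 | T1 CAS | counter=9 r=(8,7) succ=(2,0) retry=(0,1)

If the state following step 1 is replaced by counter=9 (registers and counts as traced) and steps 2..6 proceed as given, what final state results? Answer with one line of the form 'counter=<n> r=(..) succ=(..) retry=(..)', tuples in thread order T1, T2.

counter=10 r=(9,9) succ=(0,1) retry=(2,0)

state after step 1 := counter=9 r=(7,0) succ=(0,0) retry=(0,0)
2 | T2 LOAD | counter=9 r=(7,9) succ=(0,0) retry=(0,0)
3 | T1 CAS | counter=9 r=(7,9) succ=(0,0) retry=(1,0)
4 | T1 LOAD | counter=9 r=(9,9) succ=(0,0) retry=(1,0)
5 | T2 CAS | counter=10 r=(9,9) succ=(0,1) retry=(1,0)
6 | T1 CAS | counter=10 r=(9,9) succ=(0,1) retry=(2,0)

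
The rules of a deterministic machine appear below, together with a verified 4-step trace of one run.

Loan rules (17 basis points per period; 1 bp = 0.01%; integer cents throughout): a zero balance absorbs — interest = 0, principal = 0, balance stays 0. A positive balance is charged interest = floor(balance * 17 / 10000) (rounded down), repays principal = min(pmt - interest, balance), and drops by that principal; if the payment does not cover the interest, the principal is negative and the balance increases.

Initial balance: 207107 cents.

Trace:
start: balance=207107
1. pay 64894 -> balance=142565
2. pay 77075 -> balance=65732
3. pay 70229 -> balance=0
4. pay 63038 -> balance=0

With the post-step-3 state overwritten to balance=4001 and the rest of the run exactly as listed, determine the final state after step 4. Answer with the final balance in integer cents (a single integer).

0

state after step 3 := balance=4001
4. pay 63038 -> balance=0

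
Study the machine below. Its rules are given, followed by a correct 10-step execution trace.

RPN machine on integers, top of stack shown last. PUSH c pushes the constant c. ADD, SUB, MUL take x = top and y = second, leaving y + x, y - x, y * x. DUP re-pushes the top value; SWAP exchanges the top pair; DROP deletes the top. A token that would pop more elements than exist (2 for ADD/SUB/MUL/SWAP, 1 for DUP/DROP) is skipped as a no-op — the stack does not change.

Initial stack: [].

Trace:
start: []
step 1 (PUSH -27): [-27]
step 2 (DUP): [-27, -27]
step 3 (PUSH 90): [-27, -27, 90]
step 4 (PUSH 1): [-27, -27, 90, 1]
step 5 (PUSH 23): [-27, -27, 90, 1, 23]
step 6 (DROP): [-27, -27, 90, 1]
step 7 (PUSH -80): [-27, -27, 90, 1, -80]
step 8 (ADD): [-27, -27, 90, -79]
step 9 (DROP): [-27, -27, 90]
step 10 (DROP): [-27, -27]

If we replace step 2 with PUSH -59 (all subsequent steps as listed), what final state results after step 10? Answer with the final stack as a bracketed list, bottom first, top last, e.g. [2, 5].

(re-executing from step 2 with the substitution; state before step 2: [-27])
step 2 (PUSH -59): [-27, -59]
step 3 (PUSH 90): [-27, -59, 90]
step 4 (PUSH 1): [-27, -59, 90, 1]
step 5 (PUSH 23): [-27, -59, 90, 1, 23]
step 6 (DROP): [-27, -59, 90, 1]
step 7 (PUSH -80): [-27, -59, 90, 1, -80]
step 8 (ADD): [-27, -59, 90, -79]
step 9 (DROP): [-27, -59, 90]
step 10 (DROP): [-27, -59]

[-27, -59]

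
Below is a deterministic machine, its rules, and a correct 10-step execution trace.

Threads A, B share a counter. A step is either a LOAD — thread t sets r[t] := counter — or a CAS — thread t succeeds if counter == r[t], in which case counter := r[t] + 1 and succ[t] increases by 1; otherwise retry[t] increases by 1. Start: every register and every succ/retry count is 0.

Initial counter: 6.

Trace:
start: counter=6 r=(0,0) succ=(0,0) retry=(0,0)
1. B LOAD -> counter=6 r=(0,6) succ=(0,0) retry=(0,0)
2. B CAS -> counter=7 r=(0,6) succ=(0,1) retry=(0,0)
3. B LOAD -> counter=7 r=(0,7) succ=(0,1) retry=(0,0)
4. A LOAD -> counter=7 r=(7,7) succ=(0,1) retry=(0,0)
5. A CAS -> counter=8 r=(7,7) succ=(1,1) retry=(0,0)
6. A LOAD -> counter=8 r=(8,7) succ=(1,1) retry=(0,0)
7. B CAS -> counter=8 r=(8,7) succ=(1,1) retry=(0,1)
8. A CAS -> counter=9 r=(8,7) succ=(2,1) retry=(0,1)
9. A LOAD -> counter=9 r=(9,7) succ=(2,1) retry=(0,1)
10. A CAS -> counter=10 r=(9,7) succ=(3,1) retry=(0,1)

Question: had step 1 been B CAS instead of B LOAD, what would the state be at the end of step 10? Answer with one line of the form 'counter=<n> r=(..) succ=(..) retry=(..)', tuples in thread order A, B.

counter=9 r=(8,6) succ=(3,0) retry=(0,3)

(re-executing from step 1 with the substitution; state before step 1: counter=6 r=(0,0) succ=(0,0) retry=(0,0))
1. B CAS -> counter=6 r=(0,0) succ=(0,0) retry=(0,1)
2. B CAS -> counter=6 r=(0,0) succ=(0,0) retry=(0,2)
3. B LOAD -> counter=6 r=(0,6) succ=(0,0) retry=(0,2)
4. A LOAD -> counter=6 r=(6,6) succ=(0,0) retry=(0,2)
5. A CAS -> counter=7 r=(6,6) succ=(1,0) retry=(0,2)
6. A LOAD -> counter=7 r=(7,6) succ=(1,0) retry=(0,2)
7. B CAS -> counter=7 r=(7,6) succ=(1,0) retry=(0,3)
8. A CAS -> counter=8 r=(7,6) succ=(2,0) retry=(0,3)
9. A LOAD -> counter=8 r=(8,6) succ=(2,0) retry=(0,3)
10. A CAS -> counter=9 r=(8,6) succ=(3,0) retry=(0,3)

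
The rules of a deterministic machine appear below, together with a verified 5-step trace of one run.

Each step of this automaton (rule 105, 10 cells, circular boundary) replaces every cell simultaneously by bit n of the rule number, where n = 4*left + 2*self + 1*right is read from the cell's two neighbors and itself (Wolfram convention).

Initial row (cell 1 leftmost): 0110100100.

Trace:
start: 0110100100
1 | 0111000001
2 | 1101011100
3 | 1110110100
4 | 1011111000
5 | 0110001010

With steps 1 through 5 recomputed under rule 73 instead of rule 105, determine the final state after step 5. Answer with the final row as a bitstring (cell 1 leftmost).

0110111111

(re-executing steps 1..5 under rule 73; state before step 1: 0110100100)
1 | 0110000001
2 | 0110111100
3 | 0110100101
4 | 0110000000
5 | 0110111111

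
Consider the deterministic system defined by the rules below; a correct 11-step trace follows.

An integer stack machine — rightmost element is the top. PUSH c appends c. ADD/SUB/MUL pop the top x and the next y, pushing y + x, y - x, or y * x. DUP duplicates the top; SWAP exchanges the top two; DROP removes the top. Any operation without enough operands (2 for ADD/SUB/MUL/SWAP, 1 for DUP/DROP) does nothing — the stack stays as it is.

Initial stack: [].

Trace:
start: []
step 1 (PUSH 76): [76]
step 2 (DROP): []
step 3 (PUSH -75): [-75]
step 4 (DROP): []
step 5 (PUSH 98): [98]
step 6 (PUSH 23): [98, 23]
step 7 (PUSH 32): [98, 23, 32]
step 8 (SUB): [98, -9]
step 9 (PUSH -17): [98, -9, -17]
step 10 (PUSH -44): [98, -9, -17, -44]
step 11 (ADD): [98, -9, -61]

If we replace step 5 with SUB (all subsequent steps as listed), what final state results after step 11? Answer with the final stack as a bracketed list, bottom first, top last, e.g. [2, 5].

(re-executing from step 5 with the substitution; state before step 5: [])
step 5 (SUB): []
step 6 (PUSH 23): [23]
step 7 (PUSH 32): [23, 32]
step 8 (SUB): [-9]
step 9 (PUSH -17): [-9, -17]
step 10 (PUSH -44): [-9, -17, -44]
step 11 (ADD): [-9, -61]

[-9, -61]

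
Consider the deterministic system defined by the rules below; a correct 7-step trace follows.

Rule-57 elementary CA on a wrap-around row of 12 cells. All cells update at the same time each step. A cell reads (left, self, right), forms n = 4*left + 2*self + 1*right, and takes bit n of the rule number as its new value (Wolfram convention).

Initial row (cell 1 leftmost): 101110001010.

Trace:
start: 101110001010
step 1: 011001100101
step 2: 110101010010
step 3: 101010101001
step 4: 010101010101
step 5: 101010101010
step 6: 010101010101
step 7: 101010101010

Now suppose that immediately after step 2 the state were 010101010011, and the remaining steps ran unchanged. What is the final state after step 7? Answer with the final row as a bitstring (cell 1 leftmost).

state after step 2 := 010101010011
step 3: 101010101010
step 4: 010101010101
step 5: 101010101010
step 6: 010101010101
step 7: 101010101010

101010101010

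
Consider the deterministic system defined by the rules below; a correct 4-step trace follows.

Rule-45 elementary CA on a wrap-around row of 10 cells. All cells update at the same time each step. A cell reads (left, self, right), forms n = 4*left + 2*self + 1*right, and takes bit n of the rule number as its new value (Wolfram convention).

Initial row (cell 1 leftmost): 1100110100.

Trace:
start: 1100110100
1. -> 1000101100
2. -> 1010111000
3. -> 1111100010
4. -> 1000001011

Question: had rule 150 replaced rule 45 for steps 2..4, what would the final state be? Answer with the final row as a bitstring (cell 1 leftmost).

(re-executing steps 2..4 under rule 150; state before step 2: 1000101100)
2. -> 1101100011
3. -> 1000010101
4. -> 0100110100

0100110100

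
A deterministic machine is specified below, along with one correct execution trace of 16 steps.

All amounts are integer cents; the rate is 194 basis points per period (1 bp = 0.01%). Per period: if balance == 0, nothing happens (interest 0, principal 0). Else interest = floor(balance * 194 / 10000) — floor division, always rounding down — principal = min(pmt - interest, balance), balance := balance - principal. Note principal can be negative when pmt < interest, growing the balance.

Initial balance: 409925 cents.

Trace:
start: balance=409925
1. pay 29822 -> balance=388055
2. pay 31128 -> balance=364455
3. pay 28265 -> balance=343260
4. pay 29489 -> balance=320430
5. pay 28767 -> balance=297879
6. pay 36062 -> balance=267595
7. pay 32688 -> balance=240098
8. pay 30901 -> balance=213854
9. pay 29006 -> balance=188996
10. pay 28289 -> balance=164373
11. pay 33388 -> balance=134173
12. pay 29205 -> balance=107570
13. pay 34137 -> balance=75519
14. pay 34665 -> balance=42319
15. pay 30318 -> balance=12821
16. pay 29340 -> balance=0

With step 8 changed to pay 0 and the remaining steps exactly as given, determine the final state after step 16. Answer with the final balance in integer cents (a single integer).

(re-executing from step 8 with the substitution; state before step 8: balance=240098)
8. pay 0 -> balance=244755
9. pay 29006 -> balance=220497
10. pay 28289 -> balance=196485
11. pay 33388 -> balance=166908
12. pay 29205 -> balance=140941
13. pay 34137 -> balance=109538
14. pay 34665 -> balance=76998
15. pay 30318 -> balance=48173
16. pay 29340 -> balance=19767

19767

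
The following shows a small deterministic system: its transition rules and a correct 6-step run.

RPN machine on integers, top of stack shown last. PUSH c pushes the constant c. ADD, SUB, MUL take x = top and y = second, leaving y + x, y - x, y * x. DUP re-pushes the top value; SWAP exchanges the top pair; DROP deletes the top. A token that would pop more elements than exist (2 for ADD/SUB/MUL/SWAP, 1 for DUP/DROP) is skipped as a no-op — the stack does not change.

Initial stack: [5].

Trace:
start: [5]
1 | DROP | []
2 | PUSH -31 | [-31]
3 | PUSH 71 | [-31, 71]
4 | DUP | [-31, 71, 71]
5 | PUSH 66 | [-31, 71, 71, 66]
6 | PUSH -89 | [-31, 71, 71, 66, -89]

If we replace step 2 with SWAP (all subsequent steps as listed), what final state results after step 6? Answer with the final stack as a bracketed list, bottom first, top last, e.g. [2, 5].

[71, 71, 66, -89]

(re-executing from step 2 with the substitution; state before step 2: [])
2 | SWAP | []
3 | PUSH 71 | [71]
4 | DUP | [71, 71]
5 | PUSH 66 | [71, 71, 66]
6 | PUSH -89 | [71, 71, 66, -89]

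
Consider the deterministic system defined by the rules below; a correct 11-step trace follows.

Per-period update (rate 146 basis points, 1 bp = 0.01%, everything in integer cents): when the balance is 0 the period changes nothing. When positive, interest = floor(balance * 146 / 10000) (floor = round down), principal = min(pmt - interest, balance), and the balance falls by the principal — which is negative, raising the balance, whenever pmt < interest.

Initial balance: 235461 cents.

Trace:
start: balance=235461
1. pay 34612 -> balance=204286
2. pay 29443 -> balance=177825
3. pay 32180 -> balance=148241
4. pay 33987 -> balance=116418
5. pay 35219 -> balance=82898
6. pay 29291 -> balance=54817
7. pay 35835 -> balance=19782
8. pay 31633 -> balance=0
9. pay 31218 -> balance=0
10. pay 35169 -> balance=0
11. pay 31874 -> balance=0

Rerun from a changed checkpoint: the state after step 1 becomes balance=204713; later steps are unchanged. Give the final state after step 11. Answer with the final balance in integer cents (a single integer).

0

state after step 1 := balance=204713
2. pay 29443 -> balance=178258
3. pay 32180 -> balance=148680
4. pay 33987 -> balance=116863
5. pay 35219 -> balance=83350
6. pay 29291 -> balance=55275
7. pay 35835 -> balance=20247
8. pay 31633 -> balance=0
9. pay 31218 -> balance=0
10. pay 35169 -> balance=0
11. pay 31874 -> balance=0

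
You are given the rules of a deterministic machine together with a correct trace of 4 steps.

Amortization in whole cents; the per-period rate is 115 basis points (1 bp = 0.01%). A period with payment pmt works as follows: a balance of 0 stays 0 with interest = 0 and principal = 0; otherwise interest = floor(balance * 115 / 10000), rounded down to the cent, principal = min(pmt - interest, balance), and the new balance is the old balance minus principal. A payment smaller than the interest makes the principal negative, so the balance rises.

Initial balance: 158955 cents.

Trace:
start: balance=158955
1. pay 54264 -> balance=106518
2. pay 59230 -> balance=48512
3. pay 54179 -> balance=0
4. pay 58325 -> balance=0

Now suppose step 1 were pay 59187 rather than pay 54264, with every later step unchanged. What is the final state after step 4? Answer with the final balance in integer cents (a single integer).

0

(re-executing from step 1 with the substitution; state before step 1: balance=158955)
1. pay 59187 -> balance=101595
2. pay 59230 -> balance=43533
3. pay 54179 -> balance=0
4. pay 58325 -> balance=0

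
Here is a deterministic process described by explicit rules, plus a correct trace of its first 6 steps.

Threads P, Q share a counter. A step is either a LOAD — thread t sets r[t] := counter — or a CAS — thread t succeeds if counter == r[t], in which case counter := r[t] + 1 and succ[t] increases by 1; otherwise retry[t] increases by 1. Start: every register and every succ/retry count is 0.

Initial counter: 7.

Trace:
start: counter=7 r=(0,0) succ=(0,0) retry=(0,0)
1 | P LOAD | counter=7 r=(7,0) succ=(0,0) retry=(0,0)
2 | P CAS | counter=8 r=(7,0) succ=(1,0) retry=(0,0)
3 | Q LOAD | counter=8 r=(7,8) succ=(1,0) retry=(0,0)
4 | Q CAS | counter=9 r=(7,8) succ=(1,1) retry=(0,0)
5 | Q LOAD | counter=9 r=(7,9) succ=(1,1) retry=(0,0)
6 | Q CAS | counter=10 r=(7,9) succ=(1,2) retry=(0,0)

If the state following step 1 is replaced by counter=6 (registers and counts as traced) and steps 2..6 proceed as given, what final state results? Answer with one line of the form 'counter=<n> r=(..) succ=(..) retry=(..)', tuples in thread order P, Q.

counter=8 r=(7,7) succ=(0,2) retry=(1,0)

state after step 1 := counter=6 r=(7,0) succ=(0,0) retry=(0,0)
2 | P CAS | counter=6 r=(7,0) succ=(0,0) retry=(1,0)
3 | Q LOAD | counter=6 r=(7,6) succ=(0,0) retry=(1,0)
4 | Q CAS | counter=7 r=(7,6) succ=(0,1) retry=(1,0)
5 | Q LOAD | counter=7 r=(7,7) succ=(0,1) retry=(1,0)
6 | Q CAS | counter=8 r=(7,7) succ=(0,2) retry=(1,0)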